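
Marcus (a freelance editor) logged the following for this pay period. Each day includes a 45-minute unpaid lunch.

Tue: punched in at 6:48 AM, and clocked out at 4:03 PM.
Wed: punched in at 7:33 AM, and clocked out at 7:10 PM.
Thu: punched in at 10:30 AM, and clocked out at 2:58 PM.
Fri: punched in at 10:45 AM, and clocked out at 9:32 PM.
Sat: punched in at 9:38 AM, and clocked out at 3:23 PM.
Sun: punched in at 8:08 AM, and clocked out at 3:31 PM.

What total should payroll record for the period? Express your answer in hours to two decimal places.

44.75 hours

Tue: 6:48 AM–4:03 PM = 9 h 15 min; less 45 min break → 8 h 30 min
Wed: 7:33 AM–7:10 PM = 11 h 37 min; less 45 min break → 10 h 52 min
Thu: 10:30 AM–2:58 PM = 4 h 28 min; less 45 min break → 3 h 43 min
Fri: 10:45 AM–9:32 PM = 10 h 47 min; less 45 min break → 10 h 2 min
Sat: 9:38 AM–3:23 PM = 5 h 45 min; less 45 min break → 5 h 0 min
Sun: 8:08 AM–3:31 PM = 7 h 23 min; less 45 min break → 6 h 38 min
Total: 8 h 30 min + 10 h 52 min + 3 h 43 min + 10 h 2 min + 5 h 0 min + 6 h 38 min = 44 h 45 min.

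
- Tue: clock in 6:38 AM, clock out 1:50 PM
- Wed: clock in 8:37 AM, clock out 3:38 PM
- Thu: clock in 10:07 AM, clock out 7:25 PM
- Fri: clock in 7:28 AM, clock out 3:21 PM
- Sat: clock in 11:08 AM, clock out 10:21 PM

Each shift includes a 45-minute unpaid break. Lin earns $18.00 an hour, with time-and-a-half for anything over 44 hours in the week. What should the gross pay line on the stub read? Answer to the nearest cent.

Tue: 6:38 AM–1:50 PM = 7 h 12 min; less 45 min break → 6 h 27 min
Wed: 8:37 AM–3:38 PM = 7 h 1 min; less 45 min break → 6 h 16 min
Thu: 10:07 AM–7:25 PM = 9 h 18 min; less 45 min break → 8 h 33 min
Fri: 7:28 AM–3:21 PM = 7 h 53 min; less 45 min break → 7 h 8 min
Sat: 11:08 AM–10:21 PM = 11 h 13 min; less 45 min break → 10 h 28 min
Total worked: 38 h 52 min = 2332 min.
Regular 38 h 52 min = 2332 min at $18.00/h; overtime 0 h 0 min = 0 min at $27.00/h.
Pay = (2332 × $18.00 + 0 × $27.00) ÷ 60 = $699.60.

$699.60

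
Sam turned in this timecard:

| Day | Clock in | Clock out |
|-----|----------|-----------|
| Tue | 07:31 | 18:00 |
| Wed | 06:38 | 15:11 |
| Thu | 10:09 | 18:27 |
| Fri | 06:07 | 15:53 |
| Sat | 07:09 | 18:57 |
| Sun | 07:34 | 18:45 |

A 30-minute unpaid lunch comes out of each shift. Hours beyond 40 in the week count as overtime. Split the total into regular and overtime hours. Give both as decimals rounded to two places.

Regular 40.00 hours, overtime 17.08 hours

Tue: 07:31–18:00 = 10 h 29 min; less 30 min break → 9 h 59 min
Wed: 06:38–15:11 = 8 h 33 min; less 30 min break → 8 h 3 min
Thu: 10:09–18:27 = 8 h 18 min; less 30 min break → 7 h 48 min
Fri: 06:07–15:53 = 9 h 46 min; less 30 min break → 9 h 16 min
Sat: 07:09–18:57 = 11 h 48 min; less 30 min break → 11 h 18 min
Sun: 07:34–18:45 = 11 h 11 min; less 30 min break → 10 h 41 min
Total worked: 57 h 5 min = 57.08 h.
Threshold 40 h → overtime 17 h 5 min, regular 40 h 0 min.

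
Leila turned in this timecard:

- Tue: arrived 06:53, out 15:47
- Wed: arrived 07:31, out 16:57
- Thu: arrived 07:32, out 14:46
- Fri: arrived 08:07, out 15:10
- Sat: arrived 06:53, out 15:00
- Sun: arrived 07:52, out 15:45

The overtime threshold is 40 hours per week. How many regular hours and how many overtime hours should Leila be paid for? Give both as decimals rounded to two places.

Regular 40.00 hours, overtime 8.62 hours

Tue: 06:53–15:47 = 8 h 54 min
Wed: 07:31–16:57 = 9 h 26 min
Thu: 07:32–14:46 = 7 h 14 min
Fri: 08:07–15:10 = 7 h 3 min
Sat: 06:53–15:00 = 8 h 7 min
Sun: 07:52–15:45 = 7 h 53 min
Total worked: 48 h 37 min = 48.62 h.
Threshold 40 h → overtime 8 h 37 min, regular 40 h 0 min.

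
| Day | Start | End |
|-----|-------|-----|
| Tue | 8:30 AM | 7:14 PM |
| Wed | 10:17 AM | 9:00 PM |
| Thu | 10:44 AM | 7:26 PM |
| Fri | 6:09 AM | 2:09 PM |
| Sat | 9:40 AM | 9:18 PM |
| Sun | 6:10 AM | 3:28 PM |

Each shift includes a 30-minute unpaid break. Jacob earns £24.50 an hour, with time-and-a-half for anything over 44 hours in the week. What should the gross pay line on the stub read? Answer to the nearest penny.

£1522.06

Tue: 8:30 AM–7:14 PM = 10 h 44 min; less 30 min break → 10 h 14 min
Wed: 10:17 AM–9:00 PM = 10 h 43 min; less 30 min break → 10 h 13 min
Thu: 10:44 AM–7:26 PM = 8 h 42 min; less 30 min break → 8 h 12 min
Fri: 6:09 AM–2:09 PM = 8 h 0 min; less 30 min break → 7 h 30 min
Sat: 9:40 AM–9:18 PM = 11 h 38 min; less 30 min break → 11 h 8 min
Sun: 6:10 AM–3:28 PM = 9 h 18 min; less 30 min break → 8 h 48 min
Total worked: 56 h 5 min = 3365 min.
Regular 44 h 0 min = 2640 min at £24.50/h; overtime 12 h 5 min = 725 min at £36.75/h.
Pay = (2640 × £24.50 + 725 × £36.75) ÷ 60 = £1522.06.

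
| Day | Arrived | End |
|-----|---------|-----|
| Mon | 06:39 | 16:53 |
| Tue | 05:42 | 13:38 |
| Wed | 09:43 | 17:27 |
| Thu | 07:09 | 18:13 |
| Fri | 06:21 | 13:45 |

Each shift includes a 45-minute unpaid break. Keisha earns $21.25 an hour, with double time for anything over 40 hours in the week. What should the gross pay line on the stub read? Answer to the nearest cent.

$876.21

Mon: 06:39–16:53 = 10 h 14 min; less 45 min break → 9 h 29 min
Tue: 05:42–13:38 = 7 h 56 min; less 45 min break → 7 h 11 min
Wed: 09:43–17:27 = 7 h 44 min; less 45 min break → 6 h 59 min
Thu: 07:09–18:13 = 11 h 4 min; less 45 min break → 10 h 19 min
Fri: 06:21–13:45 = 7 h 24 min; less 45 min break → 6 h 39 min
Total worked: 40 h 37 min = 2437 min.
Regular 40 h 0 min = 2400 min at $21.25/h; overtime 0 h 37 min = 37 min at $42.50/h.
Pay = (2400 × $21.25 + 37 × $42.50) ÷ 60 = $876.21.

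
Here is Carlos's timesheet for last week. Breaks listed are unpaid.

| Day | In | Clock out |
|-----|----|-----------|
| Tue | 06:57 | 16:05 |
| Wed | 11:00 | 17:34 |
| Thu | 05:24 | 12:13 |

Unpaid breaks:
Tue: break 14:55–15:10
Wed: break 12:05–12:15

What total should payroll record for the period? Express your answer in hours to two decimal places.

22.10 hours

Tue: 06:57–16:05 = 9 h 8 min; less 15 min break → 8 h 53 min
Wed: 11:00–17:34 = 6 h 34 min; less 10 min break → 6 h 24 min
Thu: 05:24–12:13 = 6 h 49 min
Total: 8 h 53 min + 6 h 24 min + 6 h 49 min = 22 h 6 min.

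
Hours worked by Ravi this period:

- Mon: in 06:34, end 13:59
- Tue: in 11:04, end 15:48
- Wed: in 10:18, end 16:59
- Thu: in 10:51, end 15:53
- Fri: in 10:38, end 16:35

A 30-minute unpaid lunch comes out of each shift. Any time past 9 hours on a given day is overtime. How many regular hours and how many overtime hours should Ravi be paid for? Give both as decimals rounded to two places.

Mon: 06:34–13:59 = 7 h 25 min; less 30 min break → 6 h 55 min
Tue: 11:04–15:48 = 4 h 44 min; less 30 min break → 4 h 14 min
Wed: 10:18–16:59 = 6 h 41 min; less 30 min break → 6 h 11 min
Thu: 10:51–15:53 = 5 h 2 min; less 30 min break → 4 h 32 min
Fri: 10:38–16:35 = 5 h 57 min; less 30 min break → 5 h 27 min
Mon reg 6 h 55 min / OT 0 h 0 min; Tue reg 4 h 14 min / OT 0 h 0 min; Wed reg 6 h 11 min / OT 0 h 0 min; Thu reg 4 h 32 min / OT 0 h 0 min; Fri reg 5 h 27 min / OT 0 h 0 min.
Totals: regular 27 h 19 min, overtime 0 h 0 min.

Regular 27.32 hours, overtime 0.00 hours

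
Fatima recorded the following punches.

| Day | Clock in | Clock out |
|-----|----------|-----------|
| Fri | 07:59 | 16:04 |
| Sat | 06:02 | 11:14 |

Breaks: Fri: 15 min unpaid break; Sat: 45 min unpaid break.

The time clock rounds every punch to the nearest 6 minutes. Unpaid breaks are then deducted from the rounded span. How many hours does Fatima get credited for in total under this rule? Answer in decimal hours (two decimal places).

Fri: in 07:59→08:00, out 16:04→16:06; 8 h 6 min − 15 min = 7 h 51 min
Sat: in 06:02→06:00, out 11:14→11:12; 5 h 12 min − 45 min = 4 h 27 min
Total credited: 12 h 18 min.

12.30 hours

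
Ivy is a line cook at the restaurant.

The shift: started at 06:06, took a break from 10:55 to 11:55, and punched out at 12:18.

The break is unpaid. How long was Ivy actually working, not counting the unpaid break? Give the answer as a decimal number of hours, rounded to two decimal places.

5.20 hours

The shift: 06:06–12:18 = 6 h 12 min; less 60 min break → 5 h 12 min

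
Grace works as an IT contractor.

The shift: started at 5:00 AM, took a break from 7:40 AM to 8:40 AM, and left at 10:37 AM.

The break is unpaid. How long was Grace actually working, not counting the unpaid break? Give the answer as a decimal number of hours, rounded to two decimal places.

The shift: 5:00 AM–10:37 AM = 5 h 37 min; less 60 min break → 4 h 37 min

4.62 hours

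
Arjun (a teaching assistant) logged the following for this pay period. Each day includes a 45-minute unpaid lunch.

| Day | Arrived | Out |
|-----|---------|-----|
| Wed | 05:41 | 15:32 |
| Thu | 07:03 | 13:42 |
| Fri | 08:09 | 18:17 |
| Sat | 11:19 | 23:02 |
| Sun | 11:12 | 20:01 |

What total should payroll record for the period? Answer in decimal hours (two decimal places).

Wed: 05:41–15:32 = 9 h 51 min; less 45 min break → 9 h 6 min
Thu: 07:03–13:42 = 6 h 39 min; less 45 min break → 5 h 54 min
Fri: 08:09–18:17 = 10 h 8 min; less 45 min break → 9 h 23 min
Sat: 11:19–23:02 = 11 h 43 min; less 45 min break → 10 h 58 min
Sun: 11:12–20:01 = 8 h 49 min; less 45 min break → 8 h 4 min
Total: 9 h 6 min + 5 h 54 min + 9 h 23 min + 10 h 58 min + 8 h 4 min = 43 h 25 min.

43.42 hours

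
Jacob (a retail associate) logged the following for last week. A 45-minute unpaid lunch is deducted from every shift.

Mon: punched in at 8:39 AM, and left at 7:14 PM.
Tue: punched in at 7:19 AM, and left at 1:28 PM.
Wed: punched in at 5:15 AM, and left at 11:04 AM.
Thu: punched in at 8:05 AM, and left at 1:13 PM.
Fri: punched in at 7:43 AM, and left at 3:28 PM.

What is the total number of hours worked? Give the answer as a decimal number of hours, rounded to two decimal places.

Mon: 8:39 AM–7:14 PM = 10 h 35 min; less 45 min break → 9 h 50 min
Tue: 7:19 AM–1:28 PM = 6 h 9 min; less 45 min break → 5 h 24 min
Wed: 5:15 AM–11:04 AM = 5 h 49 min; less 45 min break → 5 h 4 min
Thu: 8:05 AM–1:13 PM = 5 h 8 min; less 45 min break → 4 h 23 min
Fri: 7:43 AM–3:28 PM = 7 h 45 min; less 45 min break → 7 h 0 min
Total: 9 h 50 min + 5 h 24 min + 5 h 4 min + 4 h 23 min + 7 h 0 min = 31 h 41 min.

31.68 hours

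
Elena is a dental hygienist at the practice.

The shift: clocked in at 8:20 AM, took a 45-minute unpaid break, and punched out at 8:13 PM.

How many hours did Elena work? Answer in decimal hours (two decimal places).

The shift: 8:20 AM–8:13 PM = 11 h 53 min; less 45 min break → 11 h 8 min

11.13 hours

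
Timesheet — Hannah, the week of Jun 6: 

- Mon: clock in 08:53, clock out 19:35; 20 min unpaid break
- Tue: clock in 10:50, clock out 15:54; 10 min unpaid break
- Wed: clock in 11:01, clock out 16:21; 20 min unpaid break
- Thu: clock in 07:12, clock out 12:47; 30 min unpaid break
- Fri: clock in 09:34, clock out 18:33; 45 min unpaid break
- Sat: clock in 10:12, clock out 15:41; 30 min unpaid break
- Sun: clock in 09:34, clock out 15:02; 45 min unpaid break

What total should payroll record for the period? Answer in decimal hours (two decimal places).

43.28 hours

Mon: 08:53–19:35 = 10 h 42 min; less 20 min break → 10 h 22 min
Tue: 10:50–15:54 = 5 h 4 min; less 10 min break → 4 h 54 min
Wed: 11:01–16:21 = 5 h 20 min; less 20 min break → 5 h 0 min
Thu: 07:12–12:47 = 5 h 35 min; less 30 min break → 5 h 5 min
Fri: 09:34–18:33 = 8 h 59 min; less 45 min break → 8 h 14 min
Sat: 10:12–15:41 = 5 h 29 min; less 30 min break → 4 h 59 min
Sun: 09:34–15:02 = 5 h 28 min; less 45 min break → 4 h 43 min
Total: 10 h 22 min + 4 h 54 min + 5 h 0 min + 5 h 5 min + 8 h 14 min + 4 h 59 min + 4 h 43 min = 43 h 17 min.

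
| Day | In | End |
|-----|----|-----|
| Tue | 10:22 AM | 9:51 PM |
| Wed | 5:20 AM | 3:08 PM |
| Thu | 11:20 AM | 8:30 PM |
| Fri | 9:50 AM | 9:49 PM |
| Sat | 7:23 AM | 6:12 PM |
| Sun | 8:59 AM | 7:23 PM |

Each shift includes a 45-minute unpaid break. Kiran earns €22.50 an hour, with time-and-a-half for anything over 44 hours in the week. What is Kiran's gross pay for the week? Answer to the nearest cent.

Tue: 10:22 AM–9:51 PM = 11 h 29 min; less 45 min break → 10 h 44 min
Wed: 5:20 AM–3:08 PM = 9 h 48 min; less 45 min break → 9 h 3 min
Thu: 11:20 AM–8:30 PM = 9 h 10 min; less 45 min break → 8 h 25 min
Fri: 9:50 AM–9:49 PM = 11 h 59 min; less 45 min break → 11 h 14 min
Sat: 7:23 AM–6:12 PM = 10 h 49 min; less 45 min break → 10 h 4 min
Sun: 8:59 AM–7:23 PM = 10 h 24 min; less 45 min break → 9 h 39 min
Total worked: 59 h 9 min = 3549 min.
Regular 44 h 0 min = 2640 min at €22.50/h; overtime 15 h 9 min = 909 min at €33.75/h.
Pay = (2640 × €22.50 + 909 × €33.75) ÷ 60 = €1501.31.

€1501.31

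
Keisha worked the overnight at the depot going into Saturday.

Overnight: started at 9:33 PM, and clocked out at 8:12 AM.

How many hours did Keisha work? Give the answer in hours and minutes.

Overnight: 9:33 PM → midnight = 2 h 27 min; midnight → 8:12 AM = 8 h 12 min; span 10 h 39 min

10 h 39 min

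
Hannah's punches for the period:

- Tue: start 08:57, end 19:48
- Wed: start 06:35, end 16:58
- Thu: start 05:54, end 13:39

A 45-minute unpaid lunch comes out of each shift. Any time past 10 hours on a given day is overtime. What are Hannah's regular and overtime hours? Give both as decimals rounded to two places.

Regular 26.63 hours, overtime 0.10 hours

Tue: 08:57–19:48 = 10 h 51 min; less 45 min break → 10 h 6 min
Wed: 06:35–16:58 = 10 h 23 min; less 45 min break → 9 h 38 min
Thu: 05:54–13:39 = 7 h 45 min; less 45 min break → 7 h 0 min
Tue reg 10 h 0 min / OT 0 h 6 min; Wed reg 9 h 38 min / OT 0 h 0 min; Thu reg 7 h 0 min / OT 0 h 0 min.
Totals: regular 26 h 38 min, overtime 0 h 6 min.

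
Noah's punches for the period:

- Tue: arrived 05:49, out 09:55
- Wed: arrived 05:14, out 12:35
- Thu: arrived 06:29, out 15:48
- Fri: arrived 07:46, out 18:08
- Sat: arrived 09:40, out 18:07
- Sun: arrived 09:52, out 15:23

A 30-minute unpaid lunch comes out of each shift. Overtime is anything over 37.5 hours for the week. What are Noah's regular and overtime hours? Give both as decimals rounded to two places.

Tue: 05:49–09:55 = 4 h 6 min; less 30 min break → 3 h 36 min
Wed: 05:14–12:35 = 7 h 21 min; less 30 min break → 6 h 51 min
Thu: 06:29–15:48 = 9 h 19 min; less 30 min break → 8 h 49 min
Fri: 07:46–18:08 = 10 h 22 min; less 30 min break → 9 h 52 min
Sat: 09:40–18:07 = 8 h 27 min; less 30 min break → 7 h 57 min
Sun: 09:52–15:23 = 5 h 31 min; less 30 min break → 5 h 1 min
Total worked: 42 h 6 min = 42.10 h.
Threshold 37.5 h → overtime 4 h 36 min, regular 37 h 30 min.

Regular 37.50 hours, overtime 4.60 hours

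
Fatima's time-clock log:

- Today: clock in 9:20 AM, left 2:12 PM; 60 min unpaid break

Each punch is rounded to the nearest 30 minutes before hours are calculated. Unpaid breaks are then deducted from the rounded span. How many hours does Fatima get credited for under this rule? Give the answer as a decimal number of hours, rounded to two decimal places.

3.50 hours

Today: in 9:20 AM→9:30 AM, out 2:12 PM→2:00 PM; 4 h 30 min − 60 min = 3 h 30 min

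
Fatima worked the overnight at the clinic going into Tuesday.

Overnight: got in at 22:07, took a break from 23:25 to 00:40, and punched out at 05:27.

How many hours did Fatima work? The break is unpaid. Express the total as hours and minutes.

Overnight: 22:07 → midnight = 1 h 53 min; midnight → 05:27 = 5 h 27 min; span 7 h 20 min; less 75 min break → 6 h 5 min

6 h 5 min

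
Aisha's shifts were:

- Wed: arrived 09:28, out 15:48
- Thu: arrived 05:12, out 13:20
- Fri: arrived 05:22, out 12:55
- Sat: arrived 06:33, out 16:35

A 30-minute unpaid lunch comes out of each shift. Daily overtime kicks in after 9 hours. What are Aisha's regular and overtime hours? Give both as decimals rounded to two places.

Regular 29.52 hours, overtime 0.53 hours

Wed: 09:28–15:48 = 6 h 20 min; less 30 min break → 5 h 50 min
Thu: 05:12–13:20 = 8 h 8 min; less 30 min break → 7 h 38 min
Fri: 05:22–12:55 = 7 h 33 min; less 30 min break → 7 h 3 min
Sat: 06:33–16:35 = 10 h 2 min; less 30 min break → 9 h 32 min
Wed reg 5 h 50 min / OT 0 h 0 min; Thu reg 7 h 38 min / OT 0 h 0 min; Fri reg 7 h 3 min / OT 0 h 0 min; Sat reg 9 h 0 min / OT 0 h 32 min.
Totals: regular 29 h 31 min, overtime 0 h 32 min.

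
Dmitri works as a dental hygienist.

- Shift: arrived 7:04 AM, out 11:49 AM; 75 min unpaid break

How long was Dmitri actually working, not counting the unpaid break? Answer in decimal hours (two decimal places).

Shift: 7:04 AM–11:49 AM = 4 h 45 min; less 75 min break → 3 h 30 min

3.50 hours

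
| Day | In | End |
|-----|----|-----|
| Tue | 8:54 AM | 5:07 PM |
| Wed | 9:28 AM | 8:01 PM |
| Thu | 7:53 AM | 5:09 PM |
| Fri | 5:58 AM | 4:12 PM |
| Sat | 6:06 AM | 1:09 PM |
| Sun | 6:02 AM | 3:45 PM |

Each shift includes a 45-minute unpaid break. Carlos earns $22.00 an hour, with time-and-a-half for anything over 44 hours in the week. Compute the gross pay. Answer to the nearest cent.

Tue: 8:54 AM–5:07 PM = 8 h 13 min; less 45 min break → 7 h 28 min
Wed: 9:28 AM–8:01 PM = 10 h 33 min; less 45 min break → 9 h 48 min
Thu: 7:53 AM–5:09 PM = 9 h 16 min; less 45 min break → 8 h 31 min
Fri: 5:58 AM–4:12 PM = 10 h 14 min; less 45 min break → 9 h 29 min
Sat: 6:06 AM–1:09 PM = 7 h 3 min; less 45 min break → 6 h 18 min
Sun: 6:02 AM–3:45 PM = 9 h 43 min; less 45 min break → 8 h 58 min
Total worked: 50 h 32 min = 3032 min.
Regular 44 h 0 min = 2640 min at $22.00/h; overtime 6 h 32 min = 392 min at $33.00/h.
Pay = (2640 × $22.00 + 392 × $33.00) ÷ 60 = $1183.60.

$1183.60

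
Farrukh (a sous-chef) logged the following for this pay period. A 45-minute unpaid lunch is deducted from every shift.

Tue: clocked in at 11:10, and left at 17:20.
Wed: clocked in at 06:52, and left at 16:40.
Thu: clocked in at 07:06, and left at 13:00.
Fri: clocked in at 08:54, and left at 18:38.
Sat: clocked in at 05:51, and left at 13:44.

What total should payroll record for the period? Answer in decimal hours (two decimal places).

35.73 hours

Tue: 11:10–17:20 = 6 h 10 min; less 45 min break → 5 h 25 min
Wed: 06:52–16:40 = 9 h 48 min; less 45 min break → 9 h 3 min
Thu: 07:06–13:00 = 5 h 54 min; less 45 min break → 5 h 9 min
Fri: 08:54–18:38 = 9 h 44 min; less 45 min break → 8 h 59 min
Sat: 05:51–13:44 = 7 h 53 min; less 45 min break → 7 h 8 min
Total: 5 h 25 min + 9 h 3 min + 5 h 9 min + 8 h 59 min + 7 h 8 min = 35 h 44 min.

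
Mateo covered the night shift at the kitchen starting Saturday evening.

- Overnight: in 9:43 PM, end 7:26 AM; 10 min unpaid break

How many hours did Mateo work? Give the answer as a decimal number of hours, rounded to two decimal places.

Overnight: 9:43 PM → midnight = 2 h 17 min; midnight → 7:26 AM = 7 h 26 min; span 9 h 43 min; less 10 min break → 9 h 33 min

9.55 hours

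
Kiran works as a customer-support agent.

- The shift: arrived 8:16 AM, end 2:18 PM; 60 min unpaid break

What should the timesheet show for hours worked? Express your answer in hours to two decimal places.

5.03 hours

The shift: 8:16 AM–2:18 PM = 6 h 2 min; less 60 min break → 5 h 2 min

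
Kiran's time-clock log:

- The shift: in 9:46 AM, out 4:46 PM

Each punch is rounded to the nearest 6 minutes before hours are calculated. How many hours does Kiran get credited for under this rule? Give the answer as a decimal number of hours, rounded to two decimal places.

The shift: in 9:46 AM→9:48 AM, out 4:46 PM→4:48 PM; 7 h 0 min

7.00 hours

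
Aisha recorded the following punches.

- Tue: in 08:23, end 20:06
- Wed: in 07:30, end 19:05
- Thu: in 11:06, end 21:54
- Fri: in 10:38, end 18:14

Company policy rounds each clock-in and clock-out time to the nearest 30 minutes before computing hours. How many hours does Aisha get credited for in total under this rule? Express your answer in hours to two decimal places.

41.50 hours

Tue: in 08:23→08:30, out 20:06→20:00; 11 h 30 min
Wed: in 07:30→07:30, out 19:05→19:00; 11 h 30 min
Thu: in 11:06→11:00, out 21:54→22:00; 11 h 0 min
Fri: in 10:38→10:30, out 18:14→18:00; 7 h 30 min
Total credited: 41 h 30 min.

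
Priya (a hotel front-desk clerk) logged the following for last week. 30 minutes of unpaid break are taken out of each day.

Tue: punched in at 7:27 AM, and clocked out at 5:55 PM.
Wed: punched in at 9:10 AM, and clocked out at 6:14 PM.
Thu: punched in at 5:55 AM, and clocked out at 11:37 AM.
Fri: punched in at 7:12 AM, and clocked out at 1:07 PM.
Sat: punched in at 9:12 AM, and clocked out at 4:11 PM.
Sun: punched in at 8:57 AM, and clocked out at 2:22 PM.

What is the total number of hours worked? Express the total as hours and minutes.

40 h 33 min

Tue: 7:27 AM–5:55 PM = 10 h 28 min; less 30 min break → 9 h 58 min
Wed: 9:10 AM–6:14 PM = 9 h 4 min; less 30 min break → 8 h 34 min
Thu: 5:55 AM–11:37 AM = 5 h 42 min; less 30 min break → 5 h 12 min
Fri: 7:12 AM–1:07 PM = 5 h 55 min; less 30 min break → 5 h 25 min
Sat: 9:12 AM–4:11 PM = 6 h 59 min; less 30 min break → 6 h 29 min
Sun: 8:57 AM–2:22 PM = 5 h 25 min; less 30 min break → 4 h 55 min
Total: 9 h 58 min + 8 h 34 min + 5 h 12 min + 5 h 25 min + 6 h 29 min + 4 h 55 min = 40 h 33 min.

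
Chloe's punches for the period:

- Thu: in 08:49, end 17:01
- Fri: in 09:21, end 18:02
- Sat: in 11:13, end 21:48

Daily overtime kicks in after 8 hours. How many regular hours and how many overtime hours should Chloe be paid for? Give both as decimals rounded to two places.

Thu: 08:49–17:01 = 8 h 12 min
Fri: 09:21–18:02 = 8 h 41 min
Sat: 11:13–21:48 = 10 h 35 min
Thu reg 8 h 0 min / OT 0 h 12 min; Fri reg 8 h 0 min / OT 0 h 41 min; Sat reg 8 h 0 min / OT 2 h 35 min.
Totals: regular 24 h 0 min, overtime 3 h 28 min.

Regular 24.00 hours, overtime 3.47 hours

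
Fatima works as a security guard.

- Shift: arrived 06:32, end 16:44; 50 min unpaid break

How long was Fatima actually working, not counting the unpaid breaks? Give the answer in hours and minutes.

Shift: 06:32–16:44 = 10 h 12 min; less 50 min break → 9 h 22 min

9 h 22 min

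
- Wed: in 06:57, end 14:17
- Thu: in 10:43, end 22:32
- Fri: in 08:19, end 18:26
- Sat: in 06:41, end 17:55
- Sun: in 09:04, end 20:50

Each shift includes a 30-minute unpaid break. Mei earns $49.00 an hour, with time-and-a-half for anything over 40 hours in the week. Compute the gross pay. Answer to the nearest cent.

Wed: 06:57–14:17 = 7 h 20 min; less 30 min break → 6 h 50 min
Thu: 10:43–22:32 = 11 h 49 min; less 30 min break → 11 h 19 min
Fri: 08:19–18:26 = 10 h 7 min; less 30 min break → 9 h 37 min
Sat: 06:41–17:55 = 11 h 14 min; less 30 min break → 10 h 44 min
Sun: 09:04–20:50 = 11 h 46 min; less 30 min break → 11 h 16 min
Total worked: 49 h 46 min = 2986 min.
Regular 40 h 0 min = 2400 min at $49.00/h; overtime 9 h 46 min = 586 min at $73.50/h.
Pay = (2400 × $49.00 + 586 × $73.50) ÷ 60 = $2677.85.

$2677.85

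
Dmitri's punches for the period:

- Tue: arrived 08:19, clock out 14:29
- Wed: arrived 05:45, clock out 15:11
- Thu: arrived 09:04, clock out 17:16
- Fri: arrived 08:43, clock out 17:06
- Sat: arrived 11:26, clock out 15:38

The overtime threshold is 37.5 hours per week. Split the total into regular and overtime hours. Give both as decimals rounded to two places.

Regular 36.38 hours, overtime 0.00 hours

Tue: 08:19–14:29 = 6 h 10 min
Wed: 05:45–15:11 = 9 h 26 min
Thu: 09:04–17:16 = 8 h 12 min
Fri: 08:43–17:06 = 8 h 23 min
Sat: 11:26–15:38 = 4 h 12 min
Total worked: 36 h 23 min = 36.38 h.
Threshold 37.5 h → overtime 0 h 0 min, regular 36 h 23 min.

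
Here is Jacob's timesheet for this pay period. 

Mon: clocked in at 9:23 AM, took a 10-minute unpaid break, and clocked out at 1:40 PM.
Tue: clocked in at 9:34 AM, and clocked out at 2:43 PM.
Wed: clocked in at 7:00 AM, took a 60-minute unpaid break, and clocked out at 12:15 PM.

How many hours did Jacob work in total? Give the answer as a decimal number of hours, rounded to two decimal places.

Mon: 9:23 AM–1:40 PM = 4 h 17 min; less 10 min break → 4 h 7 min
Tue: 9:34 AM–2:43 PM = 5 h 9 min
Wed: 7:00 AM–12:15 PM = 5 h 15 min; less 60 min break → 4 h 15 min
Total: 4 h 7 min + 5 h 9 min + 4 h 15 min = 13 h 31 min.

13.52 hours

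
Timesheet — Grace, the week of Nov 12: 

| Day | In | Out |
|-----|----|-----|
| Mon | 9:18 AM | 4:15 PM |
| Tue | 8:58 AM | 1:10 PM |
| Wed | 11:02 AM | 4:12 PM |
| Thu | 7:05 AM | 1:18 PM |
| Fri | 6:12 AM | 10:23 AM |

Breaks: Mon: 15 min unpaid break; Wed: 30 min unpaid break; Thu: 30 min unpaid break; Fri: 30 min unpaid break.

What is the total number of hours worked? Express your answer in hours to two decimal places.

Mon: 9:18 AM–4:15 PM = 6 h 57 min; less 15 min break → 6 h 42 min
Tue: 8:58 AM–1:10 PM = 4 h 12 min
Wed: 11:02 AM–4:12 PM = 5 h 10 min; less 30 min break → 4 h 40 min
Thu: 7:05 AM–1:18 PM = 6 h 13 min; less 30 min break → 5 h 43 min
Fri: 6:12 AM–10:23 AM = 4 h 11 min; less 30 min break → 3 h 41 min
Total: 6 h 42 min + 4 h 12 min + 4 h 40 min + 5 h 43 min + 3 h 41 min = 24 h 58 min.

24.97 hours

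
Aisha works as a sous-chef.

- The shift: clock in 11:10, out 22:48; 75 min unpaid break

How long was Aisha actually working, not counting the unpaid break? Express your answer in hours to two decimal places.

10.38 hours

The shift: 11:10–22:48 = 11 h 38 min; less 75 min break → 10 h 23 min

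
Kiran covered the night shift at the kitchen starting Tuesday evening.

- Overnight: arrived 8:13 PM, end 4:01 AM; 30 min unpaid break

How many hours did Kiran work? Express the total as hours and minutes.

Overnight: 8:13 PM → midnight = 3 h 47 min; midnight → 4:01 AM = 4 h 1 min; span 7 h 48 min; less 30 min break → 7 h 18 min

7 h 18 min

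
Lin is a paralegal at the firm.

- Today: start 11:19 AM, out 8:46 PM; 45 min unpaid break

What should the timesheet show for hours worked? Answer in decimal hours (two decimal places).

8.70 hours

Today: 11:19 AM–8:46 PM = 9 h 27 min; less 45 min break → 8 h 42 min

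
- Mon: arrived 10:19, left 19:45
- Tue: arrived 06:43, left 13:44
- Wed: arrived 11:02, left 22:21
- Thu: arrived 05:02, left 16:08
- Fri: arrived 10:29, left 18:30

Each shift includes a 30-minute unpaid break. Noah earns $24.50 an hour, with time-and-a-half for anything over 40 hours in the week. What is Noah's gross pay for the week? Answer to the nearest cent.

$1141.09

Mon: 10:19–19:45 = 9 h 26 min; less 30 min break → 8 h 56 min
Tue: 06:43–13:44 = 7 h 1 min; less 30 min break → 6 h 31 min
Wed: 11:02–22:21 = 11 h 19 min; less 30 min break → 10 h 49 min
Thu: 05:02–16:08 = 11 h 6 min; less 30 min break → 10 h 36 min
Fri: 10:29–18:30 = 8 h 1 min; less 30 min break → 7 h 31 min
Total worked: 44 h 23 min = 2663 min.
Regular 40 h 0 min = 2400 min at $24.50/h; overtime 4 h 23 min = 263 min at $36.75/h.
Pay = (2400 × $24.50 + 263 × $36.75) ÷ 60 = $1141.09.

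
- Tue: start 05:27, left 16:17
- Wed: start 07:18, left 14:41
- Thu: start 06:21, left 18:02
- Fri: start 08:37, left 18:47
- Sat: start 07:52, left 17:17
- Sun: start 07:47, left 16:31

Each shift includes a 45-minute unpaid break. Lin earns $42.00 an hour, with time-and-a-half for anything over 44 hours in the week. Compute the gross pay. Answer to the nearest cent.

$2460.15

Tue: 05:27–16:17 = 10 h 50 min; less 45 min break → 10 h 5 min
Wed: 07:18–14:41 = 7 h 23 min; less 45 min break → 6 h 38 min
Thu: 06:21–18:02 = 11 h 41 min; less 45 min break → 10 h 56 min
Fri: 08:37–18:47 = 10 h 10 min; less 45 min break → 9 h 25 min
Sat: 07:52–17:17 = 9 h 25 min; less 45 min break → 8 h 40 min
Sun: 07:47–16:31 = 8 h 44 min; less 45 min break → 7 h 59 min
Total worked: 53 h 43 min = 3223 min.
Regular 44 h 0 min = 2640 min at $42.00/h; overtime 9 h 43 min = 583 min at $63.00/h.
Pay = (2640 × $42.00 + 583 × $63.00) ÷ 60 = $2460.15.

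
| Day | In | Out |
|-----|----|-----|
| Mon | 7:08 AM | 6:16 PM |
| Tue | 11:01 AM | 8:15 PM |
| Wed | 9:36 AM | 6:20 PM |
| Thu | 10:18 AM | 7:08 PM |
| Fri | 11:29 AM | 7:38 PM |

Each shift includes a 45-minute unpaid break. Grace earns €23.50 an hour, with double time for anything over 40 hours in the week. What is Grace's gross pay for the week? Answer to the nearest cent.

€1049.67

Mon: 7:08 AM–6:16 PM = 11 h 8 min; less 45 min break → 10 h 23 min
Tue: 11:01 AM–8:15 PM = 9 h 14 min; less 45 min break → 8 h 29 min
Wed: 9:36 AM–6:20 PM = 8 h 44 min; less 45 min break → 7 h 59 min
Thu: 10:18 AM–7:08 PM = 8 h 50 min; less 45 min break → 8 h 5 min
Fri: 11:29 AM–7:38 PM = 8 h 9 min; less 45 min break → 7 h 24 min
Total worked: 42 h 20 min = 2540 min.
Regular 40 h 0 min = 2400 min at €23.50/h; overtime 2 h 20 min = 140 min at €47.00/h.
Pay = (2400 × €23.50 + 140 × €47.00) ÷ 60 = €1049.67.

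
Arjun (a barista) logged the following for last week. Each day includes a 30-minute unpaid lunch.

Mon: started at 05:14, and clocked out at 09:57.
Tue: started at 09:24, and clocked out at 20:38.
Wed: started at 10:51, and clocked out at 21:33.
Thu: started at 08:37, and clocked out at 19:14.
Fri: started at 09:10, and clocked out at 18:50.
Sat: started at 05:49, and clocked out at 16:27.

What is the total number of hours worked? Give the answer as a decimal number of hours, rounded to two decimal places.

Mon: 05:14–09:57 = 4 h 43 min; less 30 min break → 4 h 13 min
Tue: 09:24–20:38 = 11 h 14 min; less 30 min break → 10 h 44 min
Wed: 10:51–21:33 = 10 h 42 min; less 30 min break → 10 h 12 min
Thu: 08:37–19:14 = 10 h 37 min; less 30 min break → 10 h 7 min
Fri: 09:10–18:50 = 9 h 40 min; less 30 min break → 9 h 10 min
Sat: 05:49–16:27 = 10 h 38 min; less 30 min break → 10 h 8 min
Total: 4 h 13 min + 10 h 44 min + 10 h 12 min + 10 h 7 min + 9 h 10 min + 10 h 8 min = 54 h 34 min.

54.57 hours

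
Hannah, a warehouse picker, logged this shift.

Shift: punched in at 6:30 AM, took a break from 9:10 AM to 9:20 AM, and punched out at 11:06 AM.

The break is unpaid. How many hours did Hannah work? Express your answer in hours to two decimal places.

4.43 hours

Shift: 6:30 AM–11:06 AM = 4 h 36 min; less 10 min break → 4 h 26 min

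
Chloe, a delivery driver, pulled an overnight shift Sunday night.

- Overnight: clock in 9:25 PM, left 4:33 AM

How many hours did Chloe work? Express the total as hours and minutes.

7 h 8 min

Overnight: 9:25 PM → midnight = 2 h 35 min; midnight → 4:33 AM = 4 h 33 min; span 7 h 8 min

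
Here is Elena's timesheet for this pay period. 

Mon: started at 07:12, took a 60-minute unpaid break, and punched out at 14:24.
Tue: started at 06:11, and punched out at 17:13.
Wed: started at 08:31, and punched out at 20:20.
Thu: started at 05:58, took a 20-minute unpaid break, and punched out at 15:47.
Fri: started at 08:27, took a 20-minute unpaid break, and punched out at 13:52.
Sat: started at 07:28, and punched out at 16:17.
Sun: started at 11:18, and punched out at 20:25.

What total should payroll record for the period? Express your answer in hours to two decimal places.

61.55 hours

Mon: 07:12–14:24 = 7 h 12 min; less 60 min break → 6 h 12 min
Tue: 06:11–17:13 = 11 h 2 min
Wed: 08:31–20:20 = 11 h 49 min
Thu: 05:58–15:47 = 9 h 49 min; less 20 min break → 9 h 29 min
Fri: 08:27–13:52 = 5 h 25 min; less 20 min break → 5 h 5 min
Sat: 07:28–16:17 = 8 h 49 min
Sun: 11:18–20:25 = 9 h 7 min
Total: 6 h 12 min + 11 h 2 min + 11 h 49 min + 9 h 29 min + 5 h 5 min + 8 h 49 min + 9 h 7 min = 61 h 33 min.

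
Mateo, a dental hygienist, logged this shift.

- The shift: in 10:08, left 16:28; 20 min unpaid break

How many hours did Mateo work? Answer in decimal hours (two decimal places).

6.00 hours

The shift: 10:08–16:28 = 6 h 20 min; less 20 min break → 6 h 0 min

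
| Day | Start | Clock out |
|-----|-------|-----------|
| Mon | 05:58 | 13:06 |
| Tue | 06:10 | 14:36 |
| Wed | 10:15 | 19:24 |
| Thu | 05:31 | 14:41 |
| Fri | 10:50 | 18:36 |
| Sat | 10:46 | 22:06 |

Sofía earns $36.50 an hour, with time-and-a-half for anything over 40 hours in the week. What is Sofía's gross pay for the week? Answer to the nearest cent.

$2170.84

Mon: 05:58–13:06 = 7 h 8 min
Tue: 06:10–14:36 = 8 h 26 min
Wed: 10:15–19:24 = 9 h 9 min
Thu: 05:31–14:41 = 9 h 10 min
Fri: 10:50–18:36 = 7 h 46 min
Sat: 10:46–22:06 = 11 h 20 min
Total worked: 52 h 59 min = 3179 min.
Regular 40 h 0 min = 2400 min at $36.50/h; overtime 12 h 59 min = 779 min at $54.75/h.
Pay = (2400 × $36.50 + 779 × $54.75) ÷ 60 = $2170.84.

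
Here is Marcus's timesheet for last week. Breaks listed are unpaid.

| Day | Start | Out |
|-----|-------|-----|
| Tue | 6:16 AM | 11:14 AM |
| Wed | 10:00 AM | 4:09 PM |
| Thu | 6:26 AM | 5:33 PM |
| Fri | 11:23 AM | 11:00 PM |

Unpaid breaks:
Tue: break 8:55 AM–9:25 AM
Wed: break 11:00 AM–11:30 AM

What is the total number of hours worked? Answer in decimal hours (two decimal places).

Tue: 6:16 AM–11:14 AM = 4 h 58 min; less 30 min break → 4 h 28 min
Wed: 10:00 AM–4:09 PM = 6 h 9 min; less 30 min break → 5 h 39 min
Thu: 6:26 AM–5:33 PM = 11 h 7 min
Fri: 11:23 AM–11:00 PM = 11 h 37 min
Total: 4 h 28 min + 5 h 39 min + 11 h 7 min + 11 h 37 min = 32 h 51 min.

32.85 hours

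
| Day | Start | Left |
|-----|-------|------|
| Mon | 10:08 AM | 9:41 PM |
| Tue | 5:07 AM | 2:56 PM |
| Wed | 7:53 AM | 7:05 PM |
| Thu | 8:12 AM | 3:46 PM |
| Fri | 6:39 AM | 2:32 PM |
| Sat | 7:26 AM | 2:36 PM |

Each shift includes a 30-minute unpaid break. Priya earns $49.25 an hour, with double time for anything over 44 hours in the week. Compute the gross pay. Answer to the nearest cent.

$2973.06

Mon: 10:08 AM–9:41 PM = 11 h 33 min; less 30 min break → 11 h 3 min
Tue: 5:07 AM–2:56 PM = 9 h 49 min; less 30 min break → 9 h 19 min
Wed: 7:53 AM–7:05 PM = 11 h 12 min; less 30 min break → 10 h 42 min
Thu: 8:12 AM–3:46 PM = 7 h 34 min; less 30 min break → 7 h 4 min
Fri: 6:39 AM–2:32 PM = 7 h 53 min; less 30 min break → 7 h 23 min
Sat: 7:26 AM–2:36 PM = 7 h 10 min; less 30 min break → 6 h 40 min
Total worked: 52 h 11 min = 3131 min.
Regular 44 h 0 min = 2640 min at $49.25/h; overtime 8 h 11 min = 491 min at $98.50/h.
Pay = (2640 × $49.25 + 491 × $98.50) ÷ 60 = $2973.06.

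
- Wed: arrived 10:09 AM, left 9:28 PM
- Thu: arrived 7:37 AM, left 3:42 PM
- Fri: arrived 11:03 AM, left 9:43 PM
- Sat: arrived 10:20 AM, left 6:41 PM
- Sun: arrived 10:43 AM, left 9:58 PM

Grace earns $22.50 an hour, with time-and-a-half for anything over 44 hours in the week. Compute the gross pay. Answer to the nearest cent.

Wed: 10:09 AM–9:28 PM = 11 h 19 min
Thu: 7:37 AM–3:42 PM = 8 h 5 min
Fri: 11:03 AM–9:43 PM = 10 h 40 min
Sat: 10:20 AM–6:41 PM = 8 h 21 min
Sun: 10:43 AM–9:58 PM = 11 h 15 min
Total worked: 49 h 40 min = 2980 min.
Regular 44 h 0 min = 2640 min at $22.50/h; overtime 5 h 40 min = 340 min at $33.75/h.
Pay = (2640 × $22.50 + 340 × $33.75) ÷ 60 = $1181.25.

$1181.25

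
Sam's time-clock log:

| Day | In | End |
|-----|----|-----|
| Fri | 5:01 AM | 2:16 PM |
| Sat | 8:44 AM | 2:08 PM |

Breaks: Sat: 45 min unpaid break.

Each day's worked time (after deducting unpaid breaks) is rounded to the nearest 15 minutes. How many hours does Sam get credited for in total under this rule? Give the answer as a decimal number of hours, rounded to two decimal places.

Fri: 5:01 AM–2:16 PM = 9 h 15 min → rounds to 9 h 15 min
Sat: 8:44 AM–2:08 PM = 5 h 24 min − 45 min = 4 h 39 min → rounds to 4 h 45 min
Total credited: 14 h 0 min.

14.00 hours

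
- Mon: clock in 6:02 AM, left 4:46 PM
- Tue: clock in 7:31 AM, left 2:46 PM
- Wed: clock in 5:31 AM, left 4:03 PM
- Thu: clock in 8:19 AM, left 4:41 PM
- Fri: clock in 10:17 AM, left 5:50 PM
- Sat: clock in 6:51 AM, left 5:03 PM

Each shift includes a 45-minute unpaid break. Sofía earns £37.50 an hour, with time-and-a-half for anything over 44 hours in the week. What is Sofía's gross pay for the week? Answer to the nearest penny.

£1995.00

Mon: 6:02 AM–4:46 PM = 10 h 44 min; less 45 min break → 9 h 59 min
Tue: 7:31 AM–2:46 PM = 7 h 15 min; less 45 min break → 6 h 30 min
Wed: 5:31 AM–4:03 PM = 10 h 32 min; less 45 min break → 9 h 47 min
Thu: 8:19 AM–4:41 PM = 8 h 22 min; less 45 min break → 7 h 37 min
Fri: 10:17 AM–5:50 PM = 7 h 33 min; less 45 min break → 6 h 48 min
Sat: 6:51 AM–5:03 PM = 10 h 12 min; less 45 min break → 9 h 27 min
Total worked: 50 h 8 min = 3008 min.
Regular 44 h 0 min = 2640 min at £37.50/h; overtime 6 h 8 min = 368 min at £56.25/h.
Pay = (2640 × £37.50 + 368 × £56.25) ÷ 60 = £1995.00.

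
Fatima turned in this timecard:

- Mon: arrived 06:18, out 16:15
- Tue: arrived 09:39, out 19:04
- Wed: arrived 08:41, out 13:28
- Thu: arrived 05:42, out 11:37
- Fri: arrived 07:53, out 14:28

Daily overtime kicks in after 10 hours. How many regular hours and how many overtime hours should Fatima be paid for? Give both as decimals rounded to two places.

Mon: 06:18–16:15 = 9 h 57 min
Tue: 09:39–19:04 = 9 h 25 min
Wed: 08:41–13:28 = 4 h 47 min
Thu: 05:42–11:37 = 5 h 55 min
Fri: 07:53–14:28 = 6 h 35 min
Mon reg 9 h 57 min / OT 0 h 0 min; Tue reg 9 h 25 min / OT 0 h 0 min; Wed reg 4 h 47 min / OT 0 h 0 min; Thu reg 5 h 55 min / OT 0 h 0 min; Fri reg 6 h 35 min / OT 0 h 0 min.
Totals: regular 36 h 39 min, overtime 0 h 0 min.

Regular 36.65 hours, overtime 0.00 hours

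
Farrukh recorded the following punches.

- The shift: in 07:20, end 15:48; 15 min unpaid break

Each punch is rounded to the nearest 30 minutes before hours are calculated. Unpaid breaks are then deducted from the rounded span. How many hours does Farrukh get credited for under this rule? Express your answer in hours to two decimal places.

8.25 hours

The shift: in 07:20→07:30, out 15:48→16:00; 8 h 30 min − 15 min = 8 h 15 min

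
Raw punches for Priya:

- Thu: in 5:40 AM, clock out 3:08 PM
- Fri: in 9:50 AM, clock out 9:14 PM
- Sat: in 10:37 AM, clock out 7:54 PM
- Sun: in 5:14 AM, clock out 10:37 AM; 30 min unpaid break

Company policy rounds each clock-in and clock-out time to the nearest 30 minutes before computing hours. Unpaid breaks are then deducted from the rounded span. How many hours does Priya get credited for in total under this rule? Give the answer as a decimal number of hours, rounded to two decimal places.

Thu: in 5:40 AM→5:30 AM, out 3:08 PM→3:00 PM; 9 h 30 min
Fri: in 9:50 AM→10:00 AM, out 9:14 PM→9:00 PM; 11 h 0 min
Sat: in 10:37 AM→10:30 AM, out 7:54 PM→8:00 PM; 9 h 30 min
Sun: in 5:14 AM→5:00 AM, out 10:37 AM→10:30 AM; 5 h 30 min − 30 min = 5 h 0 min
Total credited: 35 h 0 min.

35.00 hours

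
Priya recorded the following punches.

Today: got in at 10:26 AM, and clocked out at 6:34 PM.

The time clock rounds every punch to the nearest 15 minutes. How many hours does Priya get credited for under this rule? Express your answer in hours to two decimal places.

8.00 hours

Today: in 10:26 AM→10:30 AM, out 6:34 PM→6:30 PM; 8 h 0 min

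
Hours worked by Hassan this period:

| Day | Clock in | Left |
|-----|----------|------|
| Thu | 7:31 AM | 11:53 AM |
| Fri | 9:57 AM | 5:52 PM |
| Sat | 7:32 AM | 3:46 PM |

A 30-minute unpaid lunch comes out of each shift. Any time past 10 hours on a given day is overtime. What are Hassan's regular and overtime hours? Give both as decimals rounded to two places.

Thu: 7:31 AM–11:53 AM = 4 h 22 min; less 30 min break → 3 h 52 min
Fri: 9:57 AM–5:52 PM = 7 h 55 min; less 30 min break → 7 h 25 min
Sat: 7:32 AM–3:46 PM = 8 h 14 min; less 30 min break → 7 h 44 min
Thu reg 3 h 52 min / OT 0 h 0 min; Fri reg 7 h 25 min / OT 0 h 0 min; Sat reg 7 h 44 min / OT 0 h 0 min.
Totals: regular 19 h 1 min, overtime 0 h 0 min.

Regular 19.02 hours, overtime 0.00 hours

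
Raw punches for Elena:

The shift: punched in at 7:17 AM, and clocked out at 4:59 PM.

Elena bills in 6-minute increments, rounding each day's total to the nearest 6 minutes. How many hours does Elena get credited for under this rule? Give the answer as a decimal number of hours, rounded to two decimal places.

9.70 hours

The shift: 7:17 AM–4:59 PM = 9 h 42 min → rounds to 9 h 42 min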